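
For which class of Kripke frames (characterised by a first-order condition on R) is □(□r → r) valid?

This is the T□ axiom.
It corresponds to shift-reflexivity: ∀x ∀y (Rxy → Ryy).

shift-reflexivity: ∀x ∀y (Rxy → Ryy)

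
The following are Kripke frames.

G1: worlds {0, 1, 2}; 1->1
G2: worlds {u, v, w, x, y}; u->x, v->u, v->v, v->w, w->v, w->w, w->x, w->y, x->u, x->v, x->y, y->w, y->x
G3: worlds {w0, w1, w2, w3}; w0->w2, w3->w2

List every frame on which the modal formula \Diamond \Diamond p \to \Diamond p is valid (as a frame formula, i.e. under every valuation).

G1, G3

Frame correspondent (Sahlqvist): \forall x \forall y \forall z (Rxy \wedge Ryz \to Rxz) — i.e. transitivity.
G1: satisfies the condition.
G2: fails — Ryx and Rxu but not Ryu.
G3: satisfies the condition.
Valid on: G1, G3.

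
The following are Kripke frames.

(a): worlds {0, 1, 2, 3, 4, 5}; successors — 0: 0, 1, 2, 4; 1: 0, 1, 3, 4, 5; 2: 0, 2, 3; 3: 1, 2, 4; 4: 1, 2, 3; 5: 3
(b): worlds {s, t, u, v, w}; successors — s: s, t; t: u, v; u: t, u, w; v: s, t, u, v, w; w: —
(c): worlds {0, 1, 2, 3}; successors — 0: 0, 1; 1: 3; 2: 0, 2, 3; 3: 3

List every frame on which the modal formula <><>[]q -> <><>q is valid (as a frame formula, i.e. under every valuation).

(a), (c)

The schema corresponds to a generalized confluence (Geach) condition: forall x forall y (x R^2 y -> exists w (yRw & x R^2 w)).
(a): condition met.
(b): fails — tR²w but no w* with wRw* and tR²w*.
(c): condition met.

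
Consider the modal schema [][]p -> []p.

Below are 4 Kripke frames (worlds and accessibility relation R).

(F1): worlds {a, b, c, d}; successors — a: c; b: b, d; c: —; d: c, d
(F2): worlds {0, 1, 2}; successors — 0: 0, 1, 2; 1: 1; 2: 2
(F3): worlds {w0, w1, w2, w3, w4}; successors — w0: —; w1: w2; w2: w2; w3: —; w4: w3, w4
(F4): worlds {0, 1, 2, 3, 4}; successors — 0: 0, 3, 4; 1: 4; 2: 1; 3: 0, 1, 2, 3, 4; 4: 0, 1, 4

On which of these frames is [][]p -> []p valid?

Frame correspondent (Sahlqvist): forall x forall y (Rxy -> exists z (Rxz & Rzy)) — i.e. density.
(F1): fails — Rac but no z with Raz and Rzc.
(F2): ✓.
(F3): ✓.
(F4): fails — R21 but no z with R2z and Rz1.
Valid on: (F2), (F3).

(F2), (F3)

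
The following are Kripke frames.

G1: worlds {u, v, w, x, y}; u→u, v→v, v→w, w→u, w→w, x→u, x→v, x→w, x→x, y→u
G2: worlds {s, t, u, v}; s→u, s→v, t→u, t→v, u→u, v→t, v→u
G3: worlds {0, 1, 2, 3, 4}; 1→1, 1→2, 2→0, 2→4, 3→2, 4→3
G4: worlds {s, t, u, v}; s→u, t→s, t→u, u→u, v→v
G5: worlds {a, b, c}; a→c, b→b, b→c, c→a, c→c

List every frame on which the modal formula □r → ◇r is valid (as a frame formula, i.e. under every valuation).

This is the axiom for seriality; its first-order frame correspondent is ∀x ∃y Rxy.
G1: holds.
G2: holds.
G3: fails — world 0 has no successor.
G4: holds.
G5: holds.
Valid on: G1, G2, G4, G5.

G1, G2, G4, G5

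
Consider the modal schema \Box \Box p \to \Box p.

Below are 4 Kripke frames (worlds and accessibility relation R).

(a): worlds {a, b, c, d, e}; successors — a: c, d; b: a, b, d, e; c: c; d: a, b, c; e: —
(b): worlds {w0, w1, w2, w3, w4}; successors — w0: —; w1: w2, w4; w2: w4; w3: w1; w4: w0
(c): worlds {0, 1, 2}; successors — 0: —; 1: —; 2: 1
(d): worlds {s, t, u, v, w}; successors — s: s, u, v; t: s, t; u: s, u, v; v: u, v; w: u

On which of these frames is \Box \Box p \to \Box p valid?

The schema corresponds to density: \forall x \forall y (Rxy \to \exists z (Rxz \wedge Rzy)).
(a): fails — Rad but no z with Raz and Rzd.
(b): fails — Rw1w2 but no z with Rw1z and Rzw2.
(c): fails — R21 but no z with R2z and Rz1.
(d): condition met.

(d)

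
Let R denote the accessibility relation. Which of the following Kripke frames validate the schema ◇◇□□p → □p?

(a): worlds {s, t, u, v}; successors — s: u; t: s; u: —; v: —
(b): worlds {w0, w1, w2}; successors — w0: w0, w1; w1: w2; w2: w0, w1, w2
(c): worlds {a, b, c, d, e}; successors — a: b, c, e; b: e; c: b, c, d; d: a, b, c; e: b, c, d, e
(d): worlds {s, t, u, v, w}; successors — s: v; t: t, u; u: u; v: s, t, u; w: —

(b)

The schema corresponds to a generalized confluence (Geach) condition: ∀x ∀y ∀z ((xR²y ∧ xRz) → ∃w (yR²w ∧ z = w)).
(a): fails — tR²u, tRs but no w with uR²w and s=w.
(b): condition met.
(c): fails — dR²b, dRa but no w with bR²w and a=w.
(d): fails — sR²s, sRv but no w* with sR²w* and v=w*.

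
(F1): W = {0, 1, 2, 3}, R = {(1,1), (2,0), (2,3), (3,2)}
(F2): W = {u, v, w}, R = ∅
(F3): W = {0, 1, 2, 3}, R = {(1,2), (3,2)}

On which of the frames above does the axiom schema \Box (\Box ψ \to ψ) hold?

(F2)

Frame correspondent (Sahlqvist): \forall x \forall y (Rxy \to Ryy) — i.e. shift-reflexivity.
(F1): fails — R23 but not R33.
(F2): holds.
(F3): fails — R12 but not R22.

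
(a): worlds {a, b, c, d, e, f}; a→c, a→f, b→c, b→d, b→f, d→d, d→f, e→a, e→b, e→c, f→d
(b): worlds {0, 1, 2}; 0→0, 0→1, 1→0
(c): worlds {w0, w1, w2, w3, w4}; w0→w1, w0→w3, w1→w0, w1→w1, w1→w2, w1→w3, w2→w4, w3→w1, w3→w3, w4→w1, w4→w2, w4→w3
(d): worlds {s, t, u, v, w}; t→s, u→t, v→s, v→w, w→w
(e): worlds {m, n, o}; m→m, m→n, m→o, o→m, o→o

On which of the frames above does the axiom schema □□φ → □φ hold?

(b), (e)

The schema corresponds to density: ∀x ∀y (Rxy → ∃z (Rxz ∧ Rzy)).
(a): fails — Rbc but no z with Rbz and Rzc.
(b): condition met.
(c): fails — Rw2w4 but no z with Rw2z and Rzw4.
(d): fails — Rut but no z with Ruz and Rzt.
(e): condition met.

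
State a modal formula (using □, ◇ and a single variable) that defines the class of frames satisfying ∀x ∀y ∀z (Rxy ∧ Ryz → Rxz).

The condition is transitivity. The 4 schema □r → □□r defines it.
Suppose □r→□□r is valid. Take Rxy, Ryz and set V(r)={w : Rxw}. Then □r at x, so □□r at x, so □r at y, so r at z, i.e. Rxz.

□r → □□r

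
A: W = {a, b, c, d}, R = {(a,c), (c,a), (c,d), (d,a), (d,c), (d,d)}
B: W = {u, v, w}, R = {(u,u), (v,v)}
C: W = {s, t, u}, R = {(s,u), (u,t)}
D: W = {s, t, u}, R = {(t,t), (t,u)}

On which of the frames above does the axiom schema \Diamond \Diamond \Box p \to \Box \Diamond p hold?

Frame correspondent (Sahlqvist): \forall x \forall y \forall z ((x R^2 y \wedge xRz) \to \exists w (yRw \wedge zRw)) — i.e. a generalized confluence (Geach) condition.
A: fails — aR²a, aRc but no w with aRw and cRw.
B: condition met.
C: fails — sR²t, sRu but no w with tRw and uRw.
D: fails — tR²t, tRu but no w with tRw and uRw.
Valid on: B.

B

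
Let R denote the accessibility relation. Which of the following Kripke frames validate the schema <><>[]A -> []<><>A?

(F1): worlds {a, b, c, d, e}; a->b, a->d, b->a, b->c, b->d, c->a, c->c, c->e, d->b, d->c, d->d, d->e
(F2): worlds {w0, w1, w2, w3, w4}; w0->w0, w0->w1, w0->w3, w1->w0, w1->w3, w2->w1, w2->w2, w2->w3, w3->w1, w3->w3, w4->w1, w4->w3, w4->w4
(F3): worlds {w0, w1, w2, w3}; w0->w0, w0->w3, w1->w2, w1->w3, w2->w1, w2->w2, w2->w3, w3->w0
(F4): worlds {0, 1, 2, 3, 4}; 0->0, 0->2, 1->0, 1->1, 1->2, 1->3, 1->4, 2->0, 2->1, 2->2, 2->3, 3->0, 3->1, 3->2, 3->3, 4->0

(F2), (F3), (F4)

The schema corresponds to a generalized confluence (Geach) condition: forall x forall y forall z ((x R^2 y & xRz) -> exists w (yRw & z R^2 w)).
(F1): fails — aR²e, aRb but no w with eRw and bR²w.
(F2): ✓.
(F3): ✓.
(F4): ✓.
Valid on: (F2), (F3), (F4).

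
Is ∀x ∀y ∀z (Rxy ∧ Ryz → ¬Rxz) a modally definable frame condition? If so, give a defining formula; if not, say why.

No

If a class were modally definable it would be closed under surjective bounded morphisms (Goldblatt–Thomason).
The 7-cycle (worlds a,b,c,d,e,f,g with a→b→c→d→e→f→g→a) is intransitive. Mapping every world to a single reflexive point • is a surjective bounded morphism; the reflexive point is not intransitive (R••∧R•• but R••).
So no modal formula (or set of formulas) defines exactly the intransitive frames.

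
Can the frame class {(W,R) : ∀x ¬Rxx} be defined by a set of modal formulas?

If a class were modally definable it would be closed under surjective bounded morphisms (Goldblatt–Thomason).
The 3-cycle (worlds w0,w1,w2 with w0→w1→w2→w0) is irreflexive, and the map sending every world to a single reflexive point • is a surjective bounded morphism (forth: every edge maps to (•,•); back: every world has a successor). So any modal formula valid on the 3-cycle is also valid on the reflexive point, which is not irreflexive.
Hence irreflexivity is not modally definable.

Not modally definable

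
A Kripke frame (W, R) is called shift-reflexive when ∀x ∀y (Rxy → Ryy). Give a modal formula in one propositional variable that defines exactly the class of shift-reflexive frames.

□(□r → r)

This is shift-reflexivity; the standard corresponding axiom is T□: □(□r → r).
Suppose □(□r→r) is valid. Take Rxy and set V(r)={w : Ryw}. Then at y, □r holds; since □(□r→r) at x, □r→r at y, so r at y, i.e. Ryy.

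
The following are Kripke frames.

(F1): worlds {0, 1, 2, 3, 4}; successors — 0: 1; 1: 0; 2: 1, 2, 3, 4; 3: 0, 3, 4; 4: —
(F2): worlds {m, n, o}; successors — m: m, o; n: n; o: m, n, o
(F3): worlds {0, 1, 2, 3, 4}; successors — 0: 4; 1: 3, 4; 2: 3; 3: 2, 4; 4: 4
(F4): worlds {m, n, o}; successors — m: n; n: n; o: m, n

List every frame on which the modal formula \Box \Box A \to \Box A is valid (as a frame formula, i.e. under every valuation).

(F2)

This is the axiom for density; its first-order frame correspondent is \forall x \forall y (Rxy \to \exists z (Rxz \wedge Rzy)).
(F1): fails — R10 but no z with R1z and Rz0.
(F2): ✓.
(F3): fails — R32 but no z with R3z and Rz2.
(F4): fails — Rom but no z with Roz and Rzm.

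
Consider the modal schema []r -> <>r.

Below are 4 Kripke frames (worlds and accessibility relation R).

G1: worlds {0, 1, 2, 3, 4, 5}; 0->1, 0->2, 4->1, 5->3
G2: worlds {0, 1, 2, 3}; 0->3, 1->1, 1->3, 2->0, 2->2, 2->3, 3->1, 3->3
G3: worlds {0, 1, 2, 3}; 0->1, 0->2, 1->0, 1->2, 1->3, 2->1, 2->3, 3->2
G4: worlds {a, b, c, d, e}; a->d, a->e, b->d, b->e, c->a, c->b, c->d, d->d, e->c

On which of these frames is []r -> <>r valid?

Frame correspondent (Sahlqvist): forall x exists y Rxy — i.e. seriality.
G1: fails — world 1 has no successor.
G2: satisfies the condition.
G3: satisfies the condition.
G4: satisfies the condition.
Valid on: G2, G3, G4.

G2, G3, G4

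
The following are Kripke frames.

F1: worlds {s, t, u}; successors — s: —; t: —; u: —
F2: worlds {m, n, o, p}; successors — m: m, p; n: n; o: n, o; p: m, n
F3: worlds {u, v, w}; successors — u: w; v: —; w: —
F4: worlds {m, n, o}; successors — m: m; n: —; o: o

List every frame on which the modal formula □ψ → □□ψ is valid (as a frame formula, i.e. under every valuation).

F1, F3, F4

This is the axiom for transitivity; its first-order frame correspondent is ∀x ∀y ∀z (Rxy ∧ Ryz → Rxz).
F1: ✓.
F2: fails — Rpm and Rmp but not Rpp.
F3: ✓.
F4: ✓.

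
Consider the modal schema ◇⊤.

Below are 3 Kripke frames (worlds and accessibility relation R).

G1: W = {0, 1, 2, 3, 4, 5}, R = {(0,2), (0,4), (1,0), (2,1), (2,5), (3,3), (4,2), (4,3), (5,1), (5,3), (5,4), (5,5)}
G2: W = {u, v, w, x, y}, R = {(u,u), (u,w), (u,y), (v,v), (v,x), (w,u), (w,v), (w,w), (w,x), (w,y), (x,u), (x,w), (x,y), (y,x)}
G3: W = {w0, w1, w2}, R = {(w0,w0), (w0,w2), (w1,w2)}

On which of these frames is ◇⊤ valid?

G1, G2

Frame correspondent (Sahlqvist): ∀x ∃y Rxy — i.e. seriality.
G1: condition met.
G2: condition met.
G3: fails — world w2 has no successor.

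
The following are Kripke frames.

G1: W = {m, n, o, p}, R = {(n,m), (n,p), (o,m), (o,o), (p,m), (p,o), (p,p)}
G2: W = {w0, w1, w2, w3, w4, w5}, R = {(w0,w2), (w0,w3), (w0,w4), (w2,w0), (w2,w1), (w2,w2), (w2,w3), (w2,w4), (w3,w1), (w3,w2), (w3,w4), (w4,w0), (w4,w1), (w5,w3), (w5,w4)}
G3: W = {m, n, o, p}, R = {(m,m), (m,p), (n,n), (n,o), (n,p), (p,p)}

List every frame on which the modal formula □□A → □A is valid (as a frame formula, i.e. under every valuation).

G1, G3

Frame correspondent (Sahlqvist): ∀x ∀y (Rxy → ∃z (Rxz ∧ Rzy)) — i.e. density.
G1: satisfies the condition.
G2: fails — Rw4w1 but no z with Rw4z and Rzw1.
G3: satisfies the condition.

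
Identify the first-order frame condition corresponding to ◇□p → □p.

Equivalently (dual form): ◇p → □◇p.
Suppose ◇p→□◇p is valid. Take Rxy, Rxz and set V(p)={y}. Then ◇p at x, so □◇p at x, so ◇p at z, so some w with Rzw has p; w=y, i.e. Rzy. By symmetry of the argument, Ryz.

the Euclidean property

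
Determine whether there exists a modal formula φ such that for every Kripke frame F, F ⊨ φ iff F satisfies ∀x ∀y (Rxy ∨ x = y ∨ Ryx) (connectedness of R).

Modal frame validity is preserved under disjoint unions.
Take 4 disjoint single-world reflexive frames: each is trivially connected, but their disjoint union has 4 worlds with no edge between distinct components, so it is not connected.
Hence connectedness of R is not modally definable.

Not modally definable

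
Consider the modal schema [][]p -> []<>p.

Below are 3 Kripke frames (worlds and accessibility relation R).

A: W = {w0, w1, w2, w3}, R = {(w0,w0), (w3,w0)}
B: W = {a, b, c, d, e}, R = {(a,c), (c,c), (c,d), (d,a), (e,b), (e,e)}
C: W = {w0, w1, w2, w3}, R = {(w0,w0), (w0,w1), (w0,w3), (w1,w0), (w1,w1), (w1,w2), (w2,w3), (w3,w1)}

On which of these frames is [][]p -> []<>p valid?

Frame correspondent (Sahlqvist): forall x forall z (xRz -> exists w (x R^2 w & zRw)) — i.e. a generalized confluence (Geach) condition.
A: condition met.
B: fails — eRb but no w with eR²w and bRw.
C: condition met.

A, C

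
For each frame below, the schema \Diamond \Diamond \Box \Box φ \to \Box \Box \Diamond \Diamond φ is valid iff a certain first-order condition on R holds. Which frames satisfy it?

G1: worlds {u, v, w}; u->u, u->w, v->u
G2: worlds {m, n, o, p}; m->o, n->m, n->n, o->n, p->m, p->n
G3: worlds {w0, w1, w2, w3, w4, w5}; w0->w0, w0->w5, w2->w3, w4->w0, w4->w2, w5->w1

This is the axiom for a generalized confluence (Geach) condition; its first-order frame correspondent is \forall x \forall y \forall z ((x R^2 y \wedge x R^2 z) \to \exists w (y R^2 w \wedge z R^2 w)).
G1: fails — uR²u, uR²w but no t with uR²t and wR²t.
G2: ✓.
G3: fails — w0R²w0, w0R²w1 but no w with w0R²w and w1R²w.

G2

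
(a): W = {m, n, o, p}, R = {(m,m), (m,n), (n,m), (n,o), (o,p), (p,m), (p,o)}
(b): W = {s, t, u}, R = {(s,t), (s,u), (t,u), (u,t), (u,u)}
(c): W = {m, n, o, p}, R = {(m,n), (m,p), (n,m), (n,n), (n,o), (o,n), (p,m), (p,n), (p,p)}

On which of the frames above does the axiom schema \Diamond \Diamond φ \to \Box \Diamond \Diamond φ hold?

(b)

This is the axiom for a generalized confluence (Geach) condition; its first-order frame correspondent is \forall x \forall y \forall z ((x R^2 y \wedge xRz) \to \exists w (y = w \wedge z R^2 w)).
(a): fails — mR²o, mRn but no w with o=w and nR²w.
(b): condition met.
(c): fails — nR²p, nRo but no w with p=w and oR²w.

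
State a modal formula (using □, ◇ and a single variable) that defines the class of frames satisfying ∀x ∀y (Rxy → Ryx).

ψ → □◇ψ

This is symmetry; the standard corresponding axiom is B: ψ → □◇ψ.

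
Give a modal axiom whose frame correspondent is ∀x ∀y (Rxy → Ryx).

A defining formula is s → □◇s (the B axiom).
Suppose s→□◇s is valid. Take Rxy and set V(s)={x}. Then s at x, so □◇s at x, so ◇s at y, so some z with Ryz has s; z=x, i.e. Ryx.

s → □◇s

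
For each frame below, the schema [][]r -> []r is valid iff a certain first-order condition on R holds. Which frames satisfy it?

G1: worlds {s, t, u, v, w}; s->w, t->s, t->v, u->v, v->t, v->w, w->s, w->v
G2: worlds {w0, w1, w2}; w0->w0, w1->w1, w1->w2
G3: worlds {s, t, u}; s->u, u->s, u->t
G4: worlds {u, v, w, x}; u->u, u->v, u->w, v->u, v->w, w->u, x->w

Frame correspondent (Sahlqvist): forall x forall y (Rxy -> exists z (Rxz & Rzy)) — i.e. density.
G1: fails — Ruv but no z with Ruz and Rzv.
G2: condition met.
G3: fails — Rsu but no z with Rsz and Rzu.
G4: fails — Rxw but no z with Rxz and Rzw.

G2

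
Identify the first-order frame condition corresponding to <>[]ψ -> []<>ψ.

This is the .2 axiom.
It corresponds to convergence: forall x forall y forall z (Rxy & Rxz -> exists w (Ryw & Rzw)).

Convergence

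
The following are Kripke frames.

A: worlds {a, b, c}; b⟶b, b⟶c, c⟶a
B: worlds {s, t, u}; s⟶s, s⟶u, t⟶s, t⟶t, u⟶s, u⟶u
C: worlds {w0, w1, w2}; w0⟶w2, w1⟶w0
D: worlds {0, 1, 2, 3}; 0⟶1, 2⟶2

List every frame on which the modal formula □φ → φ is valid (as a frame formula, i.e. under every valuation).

The schema corresponds to reflexivity: ∀x Rxx.
A: fails — world a does not see itself.
B: holds.
C: fails — world w0 does not see itself.
D: fails — world 0 does not see itself.
Valid on: B.

B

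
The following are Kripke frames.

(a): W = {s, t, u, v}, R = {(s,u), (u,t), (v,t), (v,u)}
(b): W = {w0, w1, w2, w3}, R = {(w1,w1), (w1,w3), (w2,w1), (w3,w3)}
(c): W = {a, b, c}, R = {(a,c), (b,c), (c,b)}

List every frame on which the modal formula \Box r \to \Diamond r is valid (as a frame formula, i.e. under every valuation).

The schema corresponds to seriality: \forall x \exists y Rxy.
(a): fails — world t has no successor.
(b): fails — world w0 has no successor.
(c): condition met.
Valid on: (c).

(c)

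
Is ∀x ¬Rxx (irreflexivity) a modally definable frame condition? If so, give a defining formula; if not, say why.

Any modally definable frame class is closed under surjective bounded morphisms.
The 4-cycle (worlds a,b,c,d with a→b→c→d→a) is irreflexive, and the map sending every world to a single reflexive point • is a surjective bounded morphism (forth: every edge maps to (•,•); back: every world has a successor). So any modal formula valid on the 4-cycle is also valid on the reflexive point, which is not irreflexive.
So the class is not modally definable.

Not modally definable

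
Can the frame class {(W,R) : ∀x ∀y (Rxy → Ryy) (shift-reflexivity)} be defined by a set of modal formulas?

Definable; □(□p → p) defines it

This is a Sahlqvist condition; the T□ axiom □(□p → p) defines it.
Suppose □(□p→p) is valid. Take Rxy and set V(p)={w : Ryw}. Then at y, □p holds; since □(□p→p) at x, □p→p at y, so p at y, i.e. Ryy.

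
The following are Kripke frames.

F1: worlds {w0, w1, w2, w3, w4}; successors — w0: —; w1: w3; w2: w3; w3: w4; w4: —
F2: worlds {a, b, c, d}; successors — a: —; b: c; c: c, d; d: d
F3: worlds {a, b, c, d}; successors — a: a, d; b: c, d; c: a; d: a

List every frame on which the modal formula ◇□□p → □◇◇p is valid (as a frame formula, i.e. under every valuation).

F2, F3

The schema corresponds to a generalized confluence (Geach) condition: ∀x ∀y ∀z ((xRy ∧ xRz) → ∃w (yR²w ∧ zR²w)).
F1: fails — w1Rw3, w1Rw3 but no w with w3R²w and w3R²w.
F2: satisfies the condition.
F3: satisfies the condition.
Valid on: F2, F3.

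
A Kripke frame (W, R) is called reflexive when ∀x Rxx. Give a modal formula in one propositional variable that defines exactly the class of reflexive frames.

□p → p

This is reflexivity; the standard corresponding axiom is T: □p → p.
Suppose □p→p is valid. At any x set V(p)={w : Rxw}. Then □p holds at x, so p holds at x, i.e. Rxx.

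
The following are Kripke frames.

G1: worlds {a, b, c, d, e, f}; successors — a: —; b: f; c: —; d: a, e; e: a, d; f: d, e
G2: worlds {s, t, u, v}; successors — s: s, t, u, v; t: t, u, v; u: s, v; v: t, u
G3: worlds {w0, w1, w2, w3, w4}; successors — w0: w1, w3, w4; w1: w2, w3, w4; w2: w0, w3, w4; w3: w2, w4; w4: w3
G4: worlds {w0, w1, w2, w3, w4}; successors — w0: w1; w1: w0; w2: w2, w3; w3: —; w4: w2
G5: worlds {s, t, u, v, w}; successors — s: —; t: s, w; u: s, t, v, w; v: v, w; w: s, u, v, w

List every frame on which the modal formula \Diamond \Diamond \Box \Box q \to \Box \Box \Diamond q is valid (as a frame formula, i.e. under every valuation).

G2

This is the axiom for a generalized confluence (Geach) condition; its first-order frame correspondent is \forall x \forall y \forall z ((x R^2 y \wedge x R^2 z) \to \exists w (y R^2 w \wedge zRw)).
G1: fails — dR²a, dR²a but no w with aR²w and aRw.
G2: satisfies the condition.
G3: fails — w0R²w4, w0R²w4 but no w with w4R²w and w4Rw.
G4: fails — w0R²w0, w0R²w0 but no w with w0R²w and w0Rw.
G5: fails — tR²s, tR²s but no w* with sR²w* and sRw*.
Valid on: G2.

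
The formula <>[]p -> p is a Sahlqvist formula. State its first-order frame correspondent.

Replacing p by ¬p and contraposing gives the equivalent schema p → □◇p.
Suppose p→□◇p is valid. Take Rxy and set V(p)={x}. Then p at x, so □◇p at x, so ◇p at y, so some z with Ryz has p; z=x, i.e. Ryx.

symmetry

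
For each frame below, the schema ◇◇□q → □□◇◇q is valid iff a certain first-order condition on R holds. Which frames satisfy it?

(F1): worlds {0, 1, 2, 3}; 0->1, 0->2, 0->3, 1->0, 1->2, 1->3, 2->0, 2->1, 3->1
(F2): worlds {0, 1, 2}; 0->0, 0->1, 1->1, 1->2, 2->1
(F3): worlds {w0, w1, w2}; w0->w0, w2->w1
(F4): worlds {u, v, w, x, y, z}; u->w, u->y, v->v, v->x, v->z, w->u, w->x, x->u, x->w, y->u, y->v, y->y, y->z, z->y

(F2), (F3)

Frame correspondent (Sahlqvist): ∀x ∀y ∀z ((xR²y ∧ xR²z) → ∃w (yRw ∧ zR²w)) — i.e. a generalized confluence (Geach) condition.
(F1): fails — 0R²3, 0R²3 but no w with 3Rw and 3R²w.
(F2): ✓.
(F3): ✓.
(F4): fails — vR²v, vR²w but no t with vRt and wR²t.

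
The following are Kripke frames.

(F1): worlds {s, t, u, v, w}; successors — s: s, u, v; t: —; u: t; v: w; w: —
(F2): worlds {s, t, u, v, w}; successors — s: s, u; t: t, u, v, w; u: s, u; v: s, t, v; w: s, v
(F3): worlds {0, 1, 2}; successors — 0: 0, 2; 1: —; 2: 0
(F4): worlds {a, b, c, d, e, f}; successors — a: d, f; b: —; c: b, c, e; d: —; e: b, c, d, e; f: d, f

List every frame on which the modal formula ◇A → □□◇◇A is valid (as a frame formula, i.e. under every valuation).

The schema corresponds to a generalized confluence (Geach) condition: ∀x ∀y ∀z ((xRy ∧ xR²z) → ∃w (y = w ∧ zR²w)).
(F1): fails — sRs, sR²t but no w* with s=w* and tR²w*.
(F2): fails — tRt, tR²s but no w* with t=w* and sR²w*.
(F3): ✓.
(F4): fails — aRd, aR²d but no w with d=w and dR²w.
Valid on: (F3).

(F3)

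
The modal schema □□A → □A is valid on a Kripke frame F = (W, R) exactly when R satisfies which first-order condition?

density: ∀x ∀y (Rxy → ∃z (Rxz ∧ Rzy))

Suppose □□A→□A is valid. Take Rxy and set V(A)={w : xR²w}. Then □□A at x, so □A at x, so A at y, i.e. ∃z(Rxz∧Rzy).
Conversely, on a frame with density the schema holds at every world under every valuation.
So the correspondent is density.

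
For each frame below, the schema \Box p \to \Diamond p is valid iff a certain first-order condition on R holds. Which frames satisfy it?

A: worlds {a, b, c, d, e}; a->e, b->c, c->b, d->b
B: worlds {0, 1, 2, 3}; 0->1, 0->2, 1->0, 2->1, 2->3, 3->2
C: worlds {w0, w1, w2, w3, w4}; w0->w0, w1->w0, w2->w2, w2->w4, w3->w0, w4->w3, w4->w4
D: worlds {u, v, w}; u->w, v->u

The schema corresponds to seriality: \forall x \exists y Rxy.
A: fails — world e has no successor.
B: condition met.
C: condition met.
D: fails — world w has no successor.

B, C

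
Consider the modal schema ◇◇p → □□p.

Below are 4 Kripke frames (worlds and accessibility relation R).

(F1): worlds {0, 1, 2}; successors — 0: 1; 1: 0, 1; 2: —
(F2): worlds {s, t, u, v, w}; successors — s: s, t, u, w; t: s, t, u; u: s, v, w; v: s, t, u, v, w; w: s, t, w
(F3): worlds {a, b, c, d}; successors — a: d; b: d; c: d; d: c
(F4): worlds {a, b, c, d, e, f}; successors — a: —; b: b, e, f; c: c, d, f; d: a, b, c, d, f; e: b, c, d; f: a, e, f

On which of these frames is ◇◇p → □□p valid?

(F3)

Frame correspondent (Sahlqvist): ∀x ∀y ∀z ((xR²y ∧ xR²z) → ∃w (y = w ∧ z = w)) — i.e. a generalized confluence (Geach) condition.
(F1): fails — 0R²0, 0R²1 but 0 ≠ 1.
(F2): fails — sR²s, sR²t but s ≠ t.
(F3): condition met.
(F4): fails — bR²a, bR²b but a ≠ b.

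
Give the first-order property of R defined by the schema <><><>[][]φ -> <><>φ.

This is a Sahlqvist (Geach-type) schema ◇^3□^2φ → □^0◇^2φ.
Minimal-valuation argument: fix x; take any y with xR^3y and any z with xR^0z. Set V(φ) to the set of worlds R-reachable from y in exactly 2 steps. Then □^2φ holds at y, so the antecedent holds at x; validity forces ◇^2φ at z, giving a w with zR^2w and yR^2w.
First-order correspondent: forall x forall y (x R^3 y -> exists w (y R^2 w & x R^2 w)).

forall x forall y (x R^3 y -> exists w (y R^2 w & x R^2 w))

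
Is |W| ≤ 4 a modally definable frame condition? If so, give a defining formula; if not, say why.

No

Modal frame validity is preserved under disjoint unions.
Any modal formula valid on each of 5 disjoint one-world frames is valid on their disjoint union (validity is preserved under disjoint unions). Each one-world frame has |W|=1≤4, but the union has |W|=5.
So the class is not modally definable.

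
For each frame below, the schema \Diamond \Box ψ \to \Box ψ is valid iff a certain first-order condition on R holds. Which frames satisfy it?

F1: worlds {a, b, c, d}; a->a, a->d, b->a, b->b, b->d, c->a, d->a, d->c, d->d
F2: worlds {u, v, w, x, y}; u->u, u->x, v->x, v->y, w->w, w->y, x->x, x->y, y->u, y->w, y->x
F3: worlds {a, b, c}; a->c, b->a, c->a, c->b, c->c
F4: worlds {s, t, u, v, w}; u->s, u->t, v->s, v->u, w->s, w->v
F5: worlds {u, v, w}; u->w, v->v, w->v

Frame correspondent (Sahlqvist): \forall x \forall y \forall z (Rxy \wedge Rxz \to Ryz) — i.e. the Euclidean property.
F1: fails — Rba and Rbb but not Rab.
F2: fails — Rux and Ruu but not Rxu.
F3: fails — Rba and Rba but not Raa.
F4: fails — Rut and Rut but not Rtt.
F5: fails — Ruw and Ruw but not Rww.
Valid on no frame.

none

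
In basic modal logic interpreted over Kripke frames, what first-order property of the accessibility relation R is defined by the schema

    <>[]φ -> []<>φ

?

Convergence

This schema is the .2 axiom.
It corresponds to convergence: forall x forall y forall z (Rxy & Rxz -> exists w (Ryw & Rzw)).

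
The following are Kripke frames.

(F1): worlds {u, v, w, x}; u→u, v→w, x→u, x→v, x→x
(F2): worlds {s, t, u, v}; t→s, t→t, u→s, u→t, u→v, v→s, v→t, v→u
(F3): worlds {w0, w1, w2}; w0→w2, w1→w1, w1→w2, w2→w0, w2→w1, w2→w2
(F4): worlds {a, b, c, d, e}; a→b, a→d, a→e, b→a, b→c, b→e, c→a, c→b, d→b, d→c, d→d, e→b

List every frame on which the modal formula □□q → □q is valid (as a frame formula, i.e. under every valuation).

Frame correspondent (Sahlqvist): ∀x ∀y (Rxy → ∃z (Rxz ∧ Rzy)) — i.e. density.
(F1): fails — Rvw but no z with Rvz and Rzw.
(F2): fails — Ruv but no z with Ruz and Rzv.
(F3): holds.
(F4): fails — Rbc but no z with Rbz and Rzc.
Valid on: (F3).

(F3)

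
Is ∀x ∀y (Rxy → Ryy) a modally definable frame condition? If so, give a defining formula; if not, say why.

Yes — defined by □(□p → p)

The condition is shift-reflexivity. A defining modal formula is □(□p → p).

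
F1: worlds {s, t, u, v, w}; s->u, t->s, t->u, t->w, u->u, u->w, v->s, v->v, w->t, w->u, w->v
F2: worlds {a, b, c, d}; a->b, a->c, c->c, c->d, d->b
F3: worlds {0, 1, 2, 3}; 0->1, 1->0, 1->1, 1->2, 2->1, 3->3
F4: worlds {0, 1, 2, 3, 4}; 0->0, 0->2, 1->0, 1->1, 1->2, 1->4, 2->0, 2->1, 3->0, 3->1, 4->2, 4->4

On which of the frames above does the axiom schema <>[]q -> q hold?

F3

This is the axiom for symmetry; its first-order frame correspondent is forall x forall y (Rxy -> Ryx).
F1: fails — Rts but not Rst.
F2: fails — Rcd but not Rdc.
F3: ✓.
F4: fails — R10 but not R01.
Valid on: F3.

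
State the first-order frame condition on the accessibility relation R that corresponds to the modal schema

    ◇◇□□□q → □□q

This is a Sahlqvist (Geach-type) schema ◇^2□^3q → □^2◇^0q.
First-order correspondent: ∀x ∀y ∀z ((xR²y ∧ xR²z) → ∃w (yR³w ∧ z = w)).

∀x ∀y ∀z ((xR²y ∧ xR²z) → ∃w (yR³w ∧ z = w))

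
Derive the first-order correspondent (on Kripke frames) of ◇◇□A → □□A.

This is a Sahlqvist (Geach-type) schema ◇^2□^1A → □^2◇^0A.
Minimal-valuation argument: fix x; take any y with xR^2y and any z with xR^2z. Set V(A) to the set of worlds R-reachable from y in exactly 1 step. Then □^1A holds at y, so the antecedent holds at x; validity forces ◇^0A at z, giving a w with zR^0w and yR^1w.
First-order correspondent: ∀x ∀y ∀z ((xR²y ∧ xR²z) → ∃w (yRw ∧ z = w)).

∀x ∀y ∀z ((xR²y ∧ xR²z) → ∃w (yRw ∧ z = w))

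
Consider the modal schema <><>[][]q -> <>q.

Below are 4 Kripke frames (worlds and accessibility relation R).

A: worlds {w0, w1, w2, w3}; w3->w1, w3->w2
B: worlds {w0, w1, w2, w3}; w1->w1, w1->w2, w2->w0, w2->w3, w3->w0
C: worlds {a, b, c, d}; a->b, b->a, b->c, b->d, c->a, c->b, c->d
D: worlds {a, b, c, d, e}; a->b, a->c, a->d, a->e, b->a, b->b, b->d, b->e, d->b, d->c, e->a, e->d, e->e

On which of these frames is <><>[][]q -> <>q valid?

Frame correspondent (Sahlqvist): forall x forall y (x R^2 y -> exists w (y R^2 w & xRw)) — i.e. a generalized confluence (Geach) condition.
A: holds.
B: fails — w1R²w0 but no w with w0R²w and w1Rw.
C: fails — aR²a but no w with aR²w and aRw.
D: fails — aR²c but no w with cR²w and aRw.

A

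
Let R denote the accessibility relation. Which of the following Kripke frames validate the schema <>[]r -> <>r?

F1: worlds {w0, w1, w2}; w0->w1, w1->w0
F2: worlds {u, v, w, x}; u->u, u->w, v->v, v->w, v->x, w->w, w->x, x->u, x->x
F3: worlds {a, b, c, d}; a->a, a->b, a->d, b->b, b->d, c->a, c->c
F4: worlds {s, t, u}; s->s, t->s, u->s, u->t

Frame correspondent (Sahlqvist): forall x forall y (xRy -> exists w (yRw & xRw)) — i.e. a generalized confluence (Geach) condition.
F1: fails — w0Rw1 but no w with w1Rw and w0Rw.
F2: satisfies the condition.
F3: fails — aRd but no w with dRw and aRw.
F4: satisfies the condition.
Valid on: F2, F4.

F2, F4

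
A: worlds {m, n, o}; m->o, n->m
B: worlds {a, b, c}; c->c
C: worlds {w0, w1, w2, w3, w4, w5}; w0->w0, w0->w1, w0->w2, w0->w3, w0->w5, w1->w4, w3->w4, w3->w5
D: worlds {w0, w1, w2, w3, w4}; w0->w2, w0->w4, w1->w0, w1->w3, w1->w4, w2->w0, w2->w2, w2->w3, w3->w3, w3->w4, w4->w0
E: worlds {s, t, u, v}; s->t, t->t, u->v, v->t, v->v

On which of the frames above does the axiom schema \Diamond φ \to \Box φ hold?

Frame correspondent (Sahlqvist): \forall x \forall y \forall z (Rxy \wedge Rxz \to y = z) — i.e. partial functionality.
A: condition met.
B: condition met.
C: fails — w0 sees both w0 and w1.
D: fails — w0 sees both w2 and w4.
E: fails — v sees both t and v.
Valid on: A, B.

A, B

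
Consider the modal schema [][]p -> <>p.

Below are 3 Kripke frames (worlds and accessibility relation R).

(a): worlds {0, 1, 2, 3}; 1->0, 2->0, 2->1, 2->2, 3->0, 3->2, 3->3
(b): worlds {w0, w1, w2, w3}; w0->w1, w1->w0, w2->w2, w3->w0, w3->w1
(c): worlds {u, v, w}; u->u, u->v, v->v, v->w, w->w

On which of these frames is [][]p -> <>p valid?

This is the axiom for a generalized confluence (Geach) condition; its first-order frame correspondent is forall x exists w (x R^2 w & xRw).
(a): fails — at 0 but no w with 0R²w and 0Rw.
(b): fails — at w0 but no w with w0R²w and w0Rw.
(c): condition met.
Valid on: (c).

(c)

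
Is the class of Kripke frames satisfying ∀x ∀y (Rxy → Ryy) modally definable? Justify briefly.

Yes — defined by □(□q → q)

This is a Sahlqvist condition; the T□ axiom □(□q → q) defines it.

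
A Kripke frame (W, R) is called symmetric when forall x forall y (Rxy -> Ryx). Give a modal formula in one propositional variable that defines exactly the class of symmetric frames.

s → □◇s

The condition is symmetry. The B schema s → □◇s defines it.
Suppose s→□◇s is valid. Take Rxy and set V(s)={x}. Then s at x, so □◇s at x, so ◇s at y, so some z with Ryz has s; z=x, i.e. Ryx.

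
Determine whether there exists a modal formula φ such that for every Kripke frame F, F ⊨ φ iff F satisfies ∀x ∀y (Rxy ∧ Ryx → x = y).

If a class were modally definable it would be closed under surjective bounded morphisms (Goldblatt–Thomason).
The 6-cycle (worlds s,t,u,v,w,x with s→t→u→v→w→x→s) is antisymmetric. Sending even-indexed worlds to a and odd-indexed worlds to b is a surjective bounded morphism onto the two-world frame with a↔b, which is not antisymmetric.
So no modal formula (or set of formulas) defines exactly the antisymmetric frames.

No — not modally definable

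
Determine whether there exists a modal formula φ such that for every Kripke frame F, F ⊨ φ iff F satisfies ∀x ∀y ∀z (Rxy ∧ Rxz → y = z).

This is a Sahlqvist condition; the CD axiom ◇r → □r defines it.

Yes, by ◇r → □r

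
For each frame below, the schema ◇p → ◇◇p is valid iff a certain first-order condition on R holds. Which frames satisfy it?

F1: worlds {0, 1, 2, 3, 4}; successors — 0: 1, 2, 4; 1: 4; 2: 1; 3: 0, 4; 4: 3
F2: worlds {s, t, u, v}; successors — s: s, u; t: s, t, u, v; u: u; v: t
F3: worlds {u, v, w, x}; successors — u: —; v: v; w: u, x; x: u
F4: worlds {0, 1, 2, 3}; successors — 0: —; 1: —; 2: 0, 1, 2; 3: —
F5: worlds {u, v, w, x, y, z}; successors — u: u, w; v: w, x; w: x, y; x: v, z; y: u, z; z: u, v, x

F2, F4

The schema corresponds to a generalized confluence (Geach) condition: ∀x ∀y (xRy → ∃w (y = w ∧ xR²w)).
F1: fails — 0R2 but no w with 2=w and 0R²w.
F2: satisfies the condition.
F3: fails — wRx but no t with x=t and wR²t.
F4: satisfies the condition.
F5: fails — vRw but no t with w=t and vR²t.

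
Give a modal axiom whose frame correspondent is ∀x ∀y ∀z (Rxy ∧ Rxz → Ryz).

This is the Euclidean property; the standard corresponding axiom is 5: ◇p → □◇p.
Suppose ◇p→□◇p is valid. Take Rxy, Rxz and set V(p)={y}. Then ◇p at x, so □◇p at x, so ◇p at z, so some w with Rzw has p; w=y, i.e. Rzy. By symmetry of the argument, Ryz.

◇p → □◇p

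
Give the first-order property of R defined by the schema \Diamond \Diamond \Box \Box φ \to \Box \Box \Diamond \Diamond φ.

This is a Sahlqvist (Geach-type) schema ◇^2□^2φ → □^2◇^2φ.
Minimal-valuation argument: fix x; take any y with xR^2y and any z with xR^2z. Set V(φ) to the set of worlds R-reachable from y in exactly 2 steps. Then □^2φ holds at y, so the antecedent holds at x; validity forces ◇^2φ at z, giving a w with zR^2w and yR^2w.
First-order correspondent: \forall x \forall y \forall z ((x R^2 y \wedge x R^2 z) \to \exists w (y R^2 w \wedge z R^2 w)).

\forall x \forall y \forall z ((x R^2 y \wedge x R^2 z) \to \exists w (y R^2 w \wedge z R^2 w))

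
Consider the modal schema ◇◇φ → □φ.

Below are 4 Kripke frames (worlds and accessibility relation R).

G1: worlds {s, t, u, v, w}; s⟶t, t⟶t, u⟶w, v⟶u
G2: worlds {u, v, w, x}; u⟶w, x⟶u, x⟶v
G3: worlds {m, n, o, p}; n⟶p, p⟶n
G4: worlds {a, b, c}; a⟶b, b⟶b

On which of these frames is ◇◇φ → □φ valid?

G4

This is the axiom for a generalized confluence (Geach) condition; its first-order frame correspondent is ∀x ∀y ∀z ((xR²y ∧ xRz) → ∃w (y = w ∧ z = w)).
G1: fails — vR²w, vRu but w ≠ u.
G2: fails — xR²w, xRu but w ≠ u.
G3: fails — nR²n, nRp but n ≠ p.
G4: satisfies the condition.
Valid on: G4.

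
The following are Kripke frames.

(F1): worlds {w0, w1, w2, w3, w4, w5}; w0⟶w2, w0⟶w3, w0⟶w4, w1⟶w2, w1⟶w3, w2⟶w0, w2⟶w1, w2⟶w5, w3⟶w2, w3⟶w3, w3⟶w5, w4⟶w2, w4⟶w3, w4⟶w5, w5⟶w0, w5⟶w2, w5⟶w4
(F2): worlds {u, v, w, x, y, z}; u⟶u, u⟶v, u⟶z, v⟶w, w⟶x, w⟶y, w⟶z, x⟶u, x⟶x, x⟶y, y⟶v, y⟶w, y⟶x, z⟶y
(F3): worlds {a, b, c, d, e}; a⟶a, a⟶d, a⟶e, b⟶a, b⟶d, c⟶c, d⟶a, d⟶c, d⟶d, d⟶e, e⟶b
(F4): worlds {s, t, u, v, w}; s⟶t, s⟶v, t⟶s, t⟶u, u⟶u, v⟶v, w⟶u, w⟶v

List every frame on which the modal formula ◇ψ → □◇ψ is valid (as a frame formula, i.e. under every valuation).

This is the axiom for the Euclidean property; its first-order frame correspondent is ∀x ∀y ∀z (Rxy ∧ Rxz → Ryz).
(F1): fails — Rw0w4 and Rw0w4 but not Rw4w4.
(F2): fails — Ruv and Ruv but not Rvv.
(F3): fails — Rae and Rae but not Ree.
(F4): fails — Rsv and Rst but not Rvt.
Valid on no frame.

none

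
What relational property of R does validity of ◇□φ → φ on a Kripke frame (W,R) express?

This is frame-equivalent to φ → □◇φ (substitute ¬φ for φ and contrapose).
Suppose φ→□◇φ is valid. Take Rxy and set V(φ)={x}. Then φ at x, so □◇φ at x, so ◇φ at y, so some z with Ryz has φ; z=x, i.e. Ryx.
The converse is a direct semantic check.
Frame condition: ∀x ∀y (Rxy → Ryx).

Symmetry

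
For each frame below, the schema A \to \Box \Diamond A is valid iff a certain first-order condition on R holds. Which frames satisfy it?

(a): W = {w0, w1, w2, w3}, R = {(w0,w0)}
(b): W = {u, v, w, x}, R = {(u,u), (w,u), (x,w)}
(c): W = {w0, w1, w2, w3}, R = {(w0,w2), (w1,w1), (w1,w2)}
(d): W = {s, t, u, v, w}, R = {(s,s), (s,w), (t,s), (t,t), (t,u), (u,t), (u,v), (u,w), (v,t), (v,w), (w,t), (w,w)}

(a)

This is the axiom for symmetry; its first-order frame correspondent is \forall x \forall y (Rxy \to Ryx).
(a): ✓.
(b): fails — Rxw but not Rwx.
(c): fails — Rw1w2 but not Rw2w1.
(d): fails — Ruv but not Rvu.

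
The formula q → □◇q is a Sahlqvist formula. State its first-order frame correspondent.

This is the B axiom.
Its frame correspondent is symmetry — ∀x ∀y (Rxy → Ryx).

symmetry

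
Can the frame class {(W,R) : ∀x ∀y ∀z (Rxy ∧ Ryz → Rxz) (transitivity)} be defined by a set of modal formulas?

The condition is transitivity. A defining modal formula is □q → □□q.
Suppose □q→□□q is valid. Take Rxy, Ryz and set V(q)={w : Rxw}. Then □q at x, so □□q at x, so □q at y, so q at z, i.e. Rxz.

Definable; □q → □□q defines it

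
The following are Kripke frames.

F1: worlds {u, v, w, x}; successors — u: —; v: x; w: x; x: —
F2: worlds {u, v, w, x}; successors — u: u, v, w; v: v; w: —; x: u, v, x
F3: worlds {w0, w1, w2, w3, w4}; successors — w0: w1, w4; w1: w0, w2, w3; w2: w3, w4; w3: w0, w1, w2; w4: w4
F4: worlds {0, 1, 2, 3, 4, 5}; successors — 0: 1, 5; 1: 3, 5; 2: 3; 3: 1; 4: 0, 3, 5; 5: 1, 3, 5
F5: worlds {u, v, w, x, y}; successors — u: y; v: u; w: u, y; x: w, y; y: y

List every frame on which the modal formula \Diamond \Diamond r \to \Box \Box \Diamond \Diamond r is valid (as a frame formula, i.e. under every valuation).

F1

The schema corresponds to a generalized confluence (Geach) condition: \forall x \forall y \forall z ((x R^2 y \wedge x R^2 z) \to \exists w (y = w \wedge z R^2 w)).
F1: ✓.
F2: fails — uR²u, uR²v but no t with u=t and vR²t.
F3: fails — w0R²w0, w0R²w4 but no w with w0=w and w4R²w.
F4: fails — 0R²1, 0R²3 but no w with 1=w and 3R²w.
F5: fails — xR²u, xR²u but no t with u=t and uR²t.
Valid on: F1.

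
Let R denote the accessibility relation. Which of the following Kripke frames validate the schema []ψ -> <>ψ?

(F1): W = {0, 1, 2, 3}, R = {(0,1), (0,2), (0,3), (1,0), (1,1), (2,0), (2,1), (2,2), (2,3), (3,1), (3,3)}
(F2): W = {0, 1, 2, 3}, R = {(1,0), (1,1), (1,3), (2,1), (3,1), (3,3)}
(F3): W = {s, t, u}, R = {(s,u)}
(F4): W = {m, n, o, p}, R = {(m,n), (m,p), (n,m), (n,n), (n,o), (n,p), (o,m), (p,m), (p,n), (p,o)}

(F1), (F4)

The schema corresponds to seriality: forall x exists y Rxy.
(F1): satisfies the condition.
(F2): fails — world 0 has no successor.
(F3): fails — world t has no successor.
(F4): satisfies the condition.
Valid on: (F1), (F4).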